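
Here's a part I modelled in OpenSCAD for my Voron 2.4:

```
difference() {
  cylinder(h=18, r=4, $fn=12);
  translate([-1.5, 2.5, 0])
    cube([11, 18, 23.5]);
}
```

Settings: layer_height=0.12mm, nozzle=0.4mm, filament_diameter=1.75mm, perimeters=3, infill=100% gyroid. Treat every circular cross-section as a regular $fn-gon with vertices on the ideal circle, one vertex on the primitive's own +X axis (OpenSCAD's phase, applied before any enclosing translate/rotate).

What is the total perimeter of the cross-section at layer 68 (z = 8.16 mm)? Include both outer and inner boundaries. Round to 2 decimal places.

At z = 8.16 mm: the r=4 cylinder contributes a regular 12-gon of circumradius 4 (perimeter = 2·12·4.000·sin(180°/12) = 24.85 mm); the 11×18 cube at (-1.5, 2.5) contributes its full rectangle (perimeter 58.00 mm); Subtracting the remaining from the first: starting from the r=4 cylinder, the 11×18 cube at (-1.5, 2.5) partially overlaps it — only the 4.88 mm² overlap (of its 198.00 mm²) is removed, clipping the outline — boundary = 25.42 mm. Overall, the cross-section is a single solid region. Total boundary length (outer) = 25.42 mm.

25.42 mm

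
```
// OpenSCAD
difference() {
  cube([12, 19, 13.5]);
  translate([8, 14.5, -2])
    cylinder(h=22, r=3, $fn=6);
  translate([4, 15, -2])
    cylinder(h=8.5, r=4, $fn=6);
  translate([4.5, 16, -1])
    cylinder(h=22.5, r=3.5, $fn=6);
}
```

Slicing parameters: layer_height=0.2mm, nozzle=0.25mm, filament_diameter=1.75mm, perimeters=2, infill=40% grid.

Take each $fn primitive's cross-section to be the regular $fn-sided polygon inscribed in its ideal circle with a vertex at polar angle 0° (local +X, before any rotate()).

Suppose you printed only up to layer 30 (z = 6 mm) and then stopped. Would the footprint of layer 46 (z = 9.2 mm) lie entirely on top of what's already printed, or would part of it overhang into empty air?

part overhangs

Compare the two slices. At z = 6: the cube (footprint 12×19) is included at this height (area 228.00 mm²); the r=3 cylinder at (8, 14.5) contributes a regular 6-gon of circumradius 3 (area = (6/2)·3.000²·sin(360°/6) = 23.38 mm²); the r=4 cylinder at (4, 15) contributes a regular 6-gon of circumradius 4 (area = (6/2)·4.000²·sin(360°/6) = 41.57 mm²); the cylinder at (4.5, 16): section is a regular 6-gon, circumradius r=3.5 (area = (6/2)·3.500²·sin(360°/6) = 31.83 mm²); Subtracting the remaining from the first: starting from the 12×19 cube (228.00 mm²), the r=3 cylinder at (8, 14.5) lies wholly inside it (removes its full 23.38 mm² and its 18.00 mm outline becomes a hole wall); the r=4 cylinder at (4, 15) partially overlaps it — only the 33.88 mm² overlap (of its 41.57 mm²) is removed, clipping the outline; the r=3.5 cylinder at (4.5, 16) partially overlaps it — only the 2.85 mm² overlap (of its 31.83 mm²) is removed, clipping the outline — area = 167.88 mm². At z = 9.2: the 12×19 cube contributes its full rectangle (area 228.00 mm²); the cylinder at (8, 14.5): section is a regular 6-gon, circumradius r=3 (area = (6/2)·3.000²·sin(360°/6) = 23.38 mm²); the cylinder at (4, 15) is not intersected at this z (z outside [-2, 6.5]); the cylinder at (4.5, 16): section is a regular 6-gon, circumradius r=3.5 (area = (6/2)·3.500²·sin(360°/6) = 31.83 mm²); After the difference (first − rest): starting from the 12×19 cube (228.00 mm²), the r=3 cylinder at (8, 14.5) lies wholly inside it (removes its full 23.38 mm² and its 18.00 mm outline becomes a hole wall); the r=3.5 cylinder at (4.5, 16) partially overlaps it — only the 24.96 mm² overlap (of its 31.83 mm²) is removed, clipping the outline — area = 179.66 mm². Checking containment: at z = 9.2 the cross-section extends beyond the z = 6 cross-section by about 11.78 mm².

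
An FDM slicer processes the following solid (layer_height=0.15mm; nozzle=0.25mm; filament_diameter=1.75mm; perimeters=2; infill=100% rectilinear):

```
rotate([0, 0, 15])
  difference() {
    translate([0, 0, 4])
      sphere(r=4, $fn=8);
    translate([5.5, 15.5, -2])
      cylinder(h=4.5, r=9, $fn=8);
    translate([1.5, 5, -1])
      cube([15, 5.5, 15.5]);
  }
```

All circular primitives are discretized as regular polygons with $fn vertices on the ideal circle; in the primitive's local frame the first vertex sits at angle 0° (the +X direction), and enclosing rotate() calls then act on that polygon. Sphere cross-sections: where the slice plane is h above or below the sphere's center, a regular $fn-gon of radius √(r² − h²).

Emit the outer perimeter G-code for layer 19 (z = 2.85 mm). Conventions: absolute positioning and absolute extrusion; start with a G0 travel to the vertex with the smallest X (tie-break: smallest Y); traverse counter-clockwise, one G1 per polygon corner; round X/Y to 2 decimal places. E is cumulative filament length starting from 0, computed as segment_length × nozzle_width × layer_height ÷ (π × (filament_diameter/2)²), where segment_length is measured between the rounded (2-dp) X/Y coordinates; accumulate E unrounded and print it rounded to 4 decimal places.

G0 X-3.70 Y-0.99 Z2.85
G1 X-1.92 Y-3.32 E0.0457
G1 X0.99 Y-3.70 E0.0915
G1 X3.32 Y-1.92 E0.1372
G1 X3.70 Y0.99 E0.1829
G1 X1.92 Y3.32 E0.2286
G1 X-0.99 Y3.70 E0.2744
G1 X-3.32 Y1.92 E0.3201
G1 X-3.70 Y-0.99 E0.3659

At z = 2.85 mm: the r=4 sphere slices to a regular 8-gon of circumradius 3.831 (√(r²−h²) with h=1.15 from center); the cylinder at (5.5, 15.5) does not reach this height (z outside [-2, 2.5]); the cube at (1.5, 5) is present — its section is the full 15×5.5 rectangle; Subtracting the remaining from the first: starting from the r=4 sphere, the 15×5.5 cube at (1.5, 5) misses the remaining region (no effect) — 1 connected region; (whole slice rotated 15° about Z — lengths, areas and connectivity unchanged). The outline is a single polygon with 8 vertices. Extrusion per mm of travel: 0.25 × 0.15 / (π × 0.875²) = 0.015591. Accumulating E over each segment gives final E = 0.3659.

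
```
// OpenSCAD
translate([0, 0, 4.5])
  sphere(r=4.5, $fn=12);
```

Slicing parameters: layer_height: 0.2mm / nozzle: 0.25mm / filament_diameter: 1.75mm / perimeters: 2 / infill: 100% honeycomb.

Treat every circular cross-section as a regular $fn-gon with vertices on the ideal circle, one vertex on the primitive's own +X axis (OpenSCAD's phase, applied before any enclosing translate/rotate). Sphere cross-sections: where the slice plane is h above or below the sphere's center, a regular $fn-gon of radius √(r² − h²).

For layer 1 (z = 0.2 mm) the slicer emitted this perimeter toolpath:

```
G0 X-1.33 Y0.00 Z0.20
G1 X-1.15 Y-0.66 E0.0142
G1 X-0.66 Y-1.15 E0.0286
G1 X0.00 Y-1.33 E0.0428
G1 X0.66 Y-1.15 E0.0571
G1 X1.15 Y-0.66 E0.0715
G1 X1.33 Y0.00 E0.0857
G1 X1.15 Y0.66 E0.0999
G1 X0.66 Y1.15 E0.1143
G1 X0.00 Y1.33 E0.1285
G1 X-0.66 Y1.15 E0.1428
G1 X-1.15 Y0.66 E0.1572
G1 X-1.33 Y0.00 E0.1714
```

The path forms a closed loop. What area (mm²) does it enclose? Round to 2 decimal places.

5.29 mm²

Apply the shoelace formula to the sequence of (X, Y) vertices; enclosed area = 5.29 mm².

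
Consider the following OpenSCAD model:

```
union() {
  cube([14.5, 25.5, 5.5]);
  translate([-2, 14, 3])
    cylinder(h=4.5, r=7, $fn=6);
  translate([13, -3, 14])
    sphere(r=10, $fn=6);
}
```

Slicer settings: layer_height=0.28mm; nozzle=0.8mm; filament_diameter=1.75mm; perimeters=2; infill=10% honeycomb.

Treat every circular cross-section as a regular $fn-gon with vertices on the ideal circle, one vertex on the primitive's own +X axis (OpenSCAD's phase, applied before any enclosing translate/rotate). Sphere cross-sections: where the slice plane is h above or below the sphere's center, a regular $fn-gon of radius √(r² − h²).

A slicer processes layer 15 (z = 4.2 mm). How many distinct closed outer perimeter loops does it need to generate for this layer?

2

At z = 4.2 mm: the cube is present — its section is the full 14.5×25.5 rectangle; the r=7 cylinder at (-2, 14) gives a regular 6-gon of circumradius 7 (constant along its height); the sphere at (13, -3): section is a regular 6-gon, circumradius = √(r²−h²) = √(10²−9.8²) = 1.990; Taking the union: the regions partially overlap (shared area 39.40 mm²), so overlapping operands fuse into one piece — 2 connected regions. The result has 2 disconnected regions.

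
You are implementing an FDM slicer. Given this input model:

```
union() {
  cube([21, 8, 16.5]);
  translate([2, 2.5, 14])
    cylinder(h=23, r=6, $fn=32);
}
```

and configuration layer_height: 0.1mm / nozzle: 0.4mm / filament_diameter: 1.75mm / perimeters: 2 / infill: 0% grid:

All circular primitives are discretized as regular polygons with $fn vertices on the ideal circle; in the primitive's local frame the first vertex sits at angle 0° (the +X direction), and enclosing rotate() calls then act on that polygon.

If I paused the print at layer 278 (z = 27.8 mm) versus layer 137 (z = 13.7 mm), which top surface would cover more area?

layer 137 (z = 13.7 mm)

Layer 278 (z = 27.8): the cube does not reach this height (z outside [0, 16.5]); the r=6 cylinder at (2, 2.5) contributes a regular 32-gon of circumradius 6 (area = (32/2)·6.000²·sin(360°/32) = 112.37 mm²); Combining (union): only the r=6 cylinder at (2, 2.5) is present, so the union is just that shape — area = 112.37 mm². So its area = 112.37 mm². Layer 137 (z = 13.7): the 21×8 cube contributes its full rectangle (area 168.00 mm²); the cylinder at (2, 2.5) is not intersected at this z (z outside [14, 37]); Merging all regions: only the 21×8 cube is present, so the union is just that shape — area = 168.00 mm². So its area = 168.00 mm². Layer 137 is larger (168.00 vs 112.37 mm²).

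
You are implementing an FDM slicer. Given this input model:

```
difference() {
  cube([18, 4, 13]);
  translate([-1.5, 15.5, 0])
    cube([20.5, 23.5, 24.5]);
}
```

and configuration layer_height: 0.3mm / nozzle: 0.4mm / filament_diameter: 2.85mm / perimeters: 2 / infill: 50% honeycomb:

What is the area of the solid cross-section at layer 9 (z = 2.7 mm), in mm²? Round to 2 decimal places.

At z = 2.7 mm: the 18×4 cube contributes its full rectangle (area 72.00 mm²); the cube at (-1.5, 15.5) (footprint 20.5×23.5) is included at this height (area 481.75 mm²); After the difference (first − rest): starting from the 18×4 cube (72.00 mm²), the 20.5×23.5 cube at (-1.5, 15.5) misses the remaining region (no effect) — area = 72.00 mm². Overall, the cross-section is a single solid region. Net area = 72.00 mm².

72.00 mm²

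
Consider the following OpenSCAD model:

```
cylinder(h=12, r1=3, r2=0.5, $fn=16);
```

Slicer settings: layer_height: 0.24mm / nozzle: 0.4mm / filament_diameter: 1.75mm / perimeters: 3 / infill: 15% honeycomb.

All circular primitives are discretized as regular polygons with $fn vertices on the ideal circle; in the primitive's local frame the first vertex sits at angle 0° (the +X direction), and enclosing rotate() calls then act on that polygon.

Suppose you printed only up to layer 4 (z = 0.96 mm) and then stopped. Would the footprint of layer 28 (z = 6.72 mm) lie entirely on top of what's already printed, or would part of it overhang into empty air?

Compare the two slices. At z = 0.96: the cone: at t=0.080 of its height the radius interpolates to r₁+(r₂−r₁)t = 2.800, giving a regular 16-gon of that circumradius (area = (16/2)·2.800²·sin(360°/16) = 24.00 mm²). At z = 6.72: the cone contributes a regular 16-gon of circumradius 1.600 (interpolated between r1=3 and r2=0.5 at t=0.560) (area = (16/2)·1.600²·sin(360°/16) = 7.84 mm²). Checking containment: the cross-section at z = 6.72 is a subset of the cross-section at z = 0.96.

entirely on top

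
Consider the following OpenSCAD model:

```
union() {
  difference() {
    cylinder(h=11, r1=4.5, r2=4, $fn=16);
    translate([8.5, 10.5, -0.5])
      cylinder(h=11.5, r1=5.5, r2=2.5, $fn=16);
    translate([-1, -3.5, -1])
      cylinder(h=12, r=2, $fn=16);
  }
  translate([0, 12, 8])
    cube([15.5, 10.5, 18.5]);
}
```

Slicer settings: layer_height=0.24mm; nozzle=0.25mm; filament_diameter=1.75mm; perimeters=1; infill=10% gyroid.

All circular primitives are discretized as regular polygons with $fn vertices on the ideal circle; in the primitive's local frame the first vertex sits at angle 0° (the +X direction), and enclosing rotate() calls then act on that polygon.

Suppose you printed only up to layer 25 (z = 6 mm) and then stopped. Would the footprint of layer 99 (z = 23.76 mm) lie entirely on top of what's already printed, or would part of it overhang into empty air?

Compare the two slices. At z = 6: the cone: at t=0.545 of its height the radius interpolates to r₁+(r₂−r₁)t = 4.227, giving a regular 16-gon of that circumradius (area = (16/2)·4.227²·sin(360°/16) = 54.71 mm²); the cone at (8.5, 10.5) (r1=5.5→r2=2.5) has section circumradius 3.804 here — a regular 16-gon (area = (16/2)·3.804²·sin(360°/16) = 44.31 mm²); the r=2 cylinder at (-1, -3.5) contributes a regular 16-gon of circumradius 2 (area = (16/2)·2.000²·sin(360°/16) = 12.25 mm²); Taking the first minus the rest: starting from the cone (54.71 mm²), the cone at (8.5, 10.5) misses the remaining region (no effect); the r=2 cylinder at (-1, -3.5) partially overlaps it — only the 7.58 mm² overlap (of its 12.25 mm²) is removed, clipping the outline — area = 47.12 mm²; the cube at (0, 12) is absent (z outside [8, 26.5]); Taking the union: only that combined region is present, so the union is just that shape — area = 47.12 mm². At z = 23.76: the cone is absent (z outside [0, 11]); the cone at (8.5, 10.5) is not intersected at this z (z outside [-0.5, 11]); the cylinder at (-1, -3.5) is absent (z outside [-1, 11]); Subtracting the remaining from the first: the first operand is absent here, so nothing remains; the cube at (0, 12) (footprint 15.5×10.5) is included at this height (area 162.75 mm²); Combining (union): only the 15.5×10.5 cube at (0, 12) is present, so the union is just that shape — area = 162.75 mm². Checking containment: at z = 23.76 the cross-section extends beyond the z = 6 cross-section by about 162.75 mm².

part overhangs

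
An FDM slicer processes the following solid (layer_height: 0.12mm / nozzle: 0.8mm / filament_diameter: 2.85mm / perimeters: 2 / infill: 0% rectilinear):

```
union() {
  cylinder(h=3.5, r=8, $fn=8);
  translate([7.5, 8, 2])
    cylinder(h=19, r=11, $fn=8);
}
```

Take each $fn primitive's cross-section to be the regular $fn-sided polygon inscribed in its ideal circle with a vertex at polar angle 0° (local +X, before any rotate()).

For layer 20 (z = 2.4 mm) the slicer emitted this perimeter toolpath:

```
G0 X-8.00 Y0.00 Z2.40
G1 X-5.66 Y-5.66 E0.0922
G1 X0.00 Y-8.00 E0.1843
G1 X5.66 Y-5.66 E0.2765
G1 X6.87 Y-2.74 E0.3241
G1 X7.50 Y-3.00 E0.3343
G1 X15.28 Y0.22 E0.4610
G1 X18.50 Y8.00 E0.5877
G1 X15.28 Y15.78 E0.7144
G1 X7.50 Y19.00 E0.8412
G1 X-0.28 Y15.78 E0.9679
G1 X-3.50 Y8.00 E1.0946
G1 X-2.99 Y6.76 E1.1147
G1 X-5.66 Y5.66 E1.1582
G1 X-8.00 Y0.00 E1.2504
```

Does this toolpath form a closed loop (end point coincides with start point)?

Start point (G0): (-8.00, 0.00). End point (last G1): the path returns to the start — closed.

yes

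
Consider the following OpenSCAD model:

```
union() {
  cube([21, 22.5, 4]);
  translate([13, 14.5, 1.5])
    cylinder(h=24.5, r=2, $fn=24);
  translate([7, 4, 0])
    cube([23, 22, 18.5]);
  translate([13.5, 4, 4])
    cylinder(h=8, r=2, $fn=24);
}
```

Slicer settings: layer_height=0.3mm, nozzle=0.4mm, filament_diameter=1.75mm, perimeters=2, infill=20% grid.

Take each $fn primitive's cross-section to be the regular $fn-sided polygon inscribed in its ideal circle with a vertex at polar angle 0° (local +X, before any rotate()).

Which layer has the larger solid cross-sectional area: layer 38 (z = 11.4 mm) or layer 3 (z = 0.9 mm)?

layer 3 (z = 0.9 mm)

Layer 38 (z = 11.4): the cube is not intersected at this z (z outside [0, 4]); the r=2 cylinder at (13, 14.5) contributes a regular 24-gon of circumradius 2 (area = (24/2)·2.000²·sin(360°/24) = 12.42 mm²); the cube at (7, 4) (footprint 23×22) is included at this height (area 506.00 mm²); the r=2 cylinder at (13.5, 4) gives a regular 24-gon of circumradius 2 (constant along its height) (area = (24/2)·2.000²·sin(360°/24) = 12.42 mm²); Taking the union: the regions partially overlap — summed areas 530.85 mm² minus the doubly-counted overlap 18.63 mm² gives 512.21 mm² — area = 512.21 mm². So its area = 512.21 mm². Layer 3 (z = 0.9): the cube (footprint 21×22.5) is included at this height (area 472.50 mm²); the cylinder at (13, 14.5) is not intersected at this z (z outside [1.5, 26]); the 23×22 cube at (7, 4) contributes its full rectangle (area 506.00 mm²); the cylinder at (13.5, 4) is absent (z outside [4, 12]); Taking the union: the regions partially overlap — summed areas 978.50 mm² minus the doubly-counted overlap 259.00 mm² gives 719.50 mm² — area = 719.50 mm². So its area = 719.50 mm². Layer 3 is larger (719.50 vs 512.21 mm²).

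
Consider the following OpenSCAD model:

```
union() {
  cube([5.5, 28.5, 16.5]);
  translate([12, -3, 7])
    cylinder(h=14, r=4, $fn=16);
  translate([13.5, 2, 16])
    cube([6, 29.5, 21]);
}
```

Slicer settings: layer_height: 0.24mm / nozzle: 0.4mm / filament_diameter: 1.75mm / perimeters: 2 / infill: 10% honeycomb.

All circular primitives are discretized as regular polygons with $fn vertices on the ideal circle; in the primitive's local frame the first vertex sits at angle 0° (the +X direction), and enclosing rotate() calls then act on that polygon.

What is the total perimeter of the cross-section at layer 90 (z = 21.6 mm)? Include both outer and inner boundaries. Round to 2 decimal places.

At z = 21.6 mm: the cube is absent (z outside [0, 16.5]); the cylinder at (12, -3) is absent (z outside [7, 21]); the cube at (13.5, 2) is present — its section is the full 6×29.5 rectangle (perimeter 71.00 mm); Taking the union: only the 6×29.5 cube at (13.5, 2) is present, so the union is just that shape — boundary = 71.00 mm. Overall, the cross-section is a single solid region. Total boundary length (outer) = 71.00 mm.

71.00 mm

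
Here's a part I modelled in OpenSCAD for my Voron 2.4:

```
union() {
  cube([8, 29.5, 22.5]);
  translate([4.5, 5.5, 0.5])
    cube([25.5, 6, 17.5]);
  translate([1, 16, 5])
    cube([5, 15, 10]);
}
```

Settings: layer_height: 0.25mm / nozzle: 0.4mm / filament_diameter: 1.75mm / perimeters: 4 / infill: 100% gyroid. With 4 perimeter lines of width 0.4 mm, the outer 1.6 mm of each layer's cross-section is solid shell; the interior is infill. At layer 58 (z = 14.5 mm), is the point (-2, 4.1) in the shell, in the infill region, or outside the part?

outside

At z = 14.5 mm: the cube (footprint 8×29.5) is included at this height; the cube at (4.5, 5.5) is present — its section is the full 25.5×6 rectangle; the cube at (1, 16) (footprint 5×15) is included at this height; Combining (union): the regions partially overlap (shared area 88.50 mm²), so overlapping operands fuse into one piece — 1 connected region. Overall, the cross-section is a single solid region. The nearest boundary edge runs (0.00, 0.00)→(0.00, 29.50); distance from the point to it = 2.00 mm. The point is not inside any of the regions above, so it lies outside the cross-section (2.00 mm from the nearest boundary).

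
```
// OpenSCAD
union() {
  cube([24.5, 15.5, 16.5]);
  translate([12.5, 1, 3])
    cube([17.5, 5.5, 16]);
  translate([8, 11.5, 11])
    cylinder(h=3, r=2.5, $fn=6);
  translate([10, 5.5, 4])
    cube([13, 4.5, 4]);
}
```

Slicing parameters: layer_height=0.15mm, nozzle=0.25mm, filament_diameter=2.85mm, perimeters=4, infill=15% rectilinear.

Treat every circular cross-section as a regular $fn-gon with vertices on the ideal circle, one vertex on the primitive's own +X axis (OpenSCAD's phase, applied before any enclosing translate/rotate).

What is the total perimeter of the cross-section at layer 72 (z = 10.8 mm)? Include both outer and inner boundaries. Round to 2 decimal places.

91.00 mm

At z = 10.8 mm: the cube is present — its section is the full 24.5×15.5 rectangle (perimeter 80.00 mm); the cube at (12.5, 1) is present — its section is the full 17.5×5.5 rectangle (perimeter 46.00 mm); the cylinder at (8, 11.5) does not reach this height (z outside [11, 14]); the cube at (10, 5.5) is absent (z outside [4, 8]); Combining (union): the regions partially overlap (shared area 66.00 mm²), so the edge portions inside another operand are dropped and the merged outline is re-measured after clipping — boundary = 91.00 mm. Overall, the cross-section is a single solid region. Total boundary length (outer) = 91.00 mm.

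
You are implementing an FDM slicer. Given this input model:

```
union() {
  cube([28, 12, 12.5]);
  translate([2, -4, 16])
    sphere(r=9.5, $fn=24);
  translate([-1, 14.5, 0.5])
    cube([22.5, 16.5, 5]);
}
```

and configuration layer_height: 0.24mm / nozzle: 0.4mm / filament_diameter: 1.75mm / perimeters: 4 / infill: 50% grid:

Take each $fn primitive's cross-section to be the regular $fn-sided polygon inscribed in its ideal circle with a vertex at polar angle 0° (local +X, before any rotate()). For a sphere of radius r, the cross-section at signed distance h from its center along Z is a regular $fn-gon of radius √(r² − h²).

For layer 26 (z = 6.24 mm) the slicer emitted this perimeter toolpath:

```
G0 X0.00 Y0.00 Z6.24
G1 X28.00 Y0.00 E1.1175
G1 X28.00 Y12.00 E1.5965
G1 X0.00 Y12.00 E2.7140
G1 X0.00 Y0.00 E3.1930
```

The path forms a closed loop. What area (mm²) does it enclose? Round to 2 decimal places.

336.00 mm²

Apply the shoelace formula to the sequence of (X, Y) vertices; enclosed area = 336.00 mm².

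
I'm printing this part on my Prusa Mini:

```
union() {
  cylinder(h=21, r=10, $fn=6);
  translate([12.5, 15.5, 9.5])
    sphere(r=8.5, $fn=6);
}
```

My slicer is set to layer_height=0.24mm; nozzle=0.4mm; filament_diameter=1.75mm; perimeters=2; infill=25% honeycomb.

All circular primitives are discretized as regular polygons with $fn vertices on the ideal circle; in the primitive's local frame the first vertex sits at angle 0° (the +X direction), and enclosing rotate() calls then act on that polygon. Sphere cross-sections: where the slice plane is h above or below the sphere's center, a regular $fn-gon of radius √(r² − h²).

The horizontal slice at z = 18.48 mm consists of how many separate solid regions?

1

At z = 18.48 mm: the cylinder: section is a regular 6-gon, circumradius r=10; the sphere at (12.5, 15.5) is absent (|z−center|=8.980 > r=8.5); Combining (union): only the r=10 cylinder is present, so the union is just that shape — 1 connected region. The result has 1 disconnected region.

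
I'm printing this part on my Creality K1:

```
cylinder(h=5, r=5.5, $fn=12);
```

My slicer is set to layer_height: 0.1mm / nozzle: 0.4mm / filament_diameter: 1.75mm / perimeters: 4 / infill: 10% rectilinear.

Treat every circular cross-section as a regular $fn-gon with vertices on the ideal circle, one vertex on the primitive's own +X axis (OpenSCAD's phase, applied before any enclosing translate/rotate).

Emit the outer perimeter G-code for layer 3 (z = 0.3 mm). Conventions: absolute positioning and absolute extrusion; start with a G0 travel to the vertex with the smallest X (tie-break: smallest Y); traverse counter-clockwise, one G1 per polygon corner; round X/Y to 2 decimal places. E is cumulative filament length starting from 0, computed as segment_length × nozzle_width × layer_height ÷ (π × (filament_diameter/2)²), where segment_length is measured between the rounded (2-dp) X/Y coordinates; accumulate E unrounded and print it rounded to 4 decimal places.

G0 X-5.50 Y0.00 Z0.30
G1 X-4.76 Y-2.75 E0.0474
G1 X-2.75 Y-4.76 E0.0946
G1 X0.00 Y-5.50 E0.1420
G1 X2.75 Y-4.76 E0.1894
G1 X4.76 Y-2.75 E0.2366
G1 X5.50 Y0.00 E0.2840
G1 X4.76 Y2.75 E0.3313
G1 X2.75 Y4.76 E0.3786
G1 X0.00 Y5.50 E0.4260
G1 X-2.75 Y4.76 E0.4733
G1 X-4.76 Y2.75 E0.5206
G1 X-5.50 Y0.00 E0.5680

At z = 0.3 mm: the r=5.5 cylinder gives a regular 12-gon of circumradius 5.5 (constant along its height). The outline is a single polygon with 12 vertices. Extrusion per mm of travel: 0.4 × 0.1 / (π × 0.875²) = 0.016630. Accumulating E over each segment gives final E = 0.5680.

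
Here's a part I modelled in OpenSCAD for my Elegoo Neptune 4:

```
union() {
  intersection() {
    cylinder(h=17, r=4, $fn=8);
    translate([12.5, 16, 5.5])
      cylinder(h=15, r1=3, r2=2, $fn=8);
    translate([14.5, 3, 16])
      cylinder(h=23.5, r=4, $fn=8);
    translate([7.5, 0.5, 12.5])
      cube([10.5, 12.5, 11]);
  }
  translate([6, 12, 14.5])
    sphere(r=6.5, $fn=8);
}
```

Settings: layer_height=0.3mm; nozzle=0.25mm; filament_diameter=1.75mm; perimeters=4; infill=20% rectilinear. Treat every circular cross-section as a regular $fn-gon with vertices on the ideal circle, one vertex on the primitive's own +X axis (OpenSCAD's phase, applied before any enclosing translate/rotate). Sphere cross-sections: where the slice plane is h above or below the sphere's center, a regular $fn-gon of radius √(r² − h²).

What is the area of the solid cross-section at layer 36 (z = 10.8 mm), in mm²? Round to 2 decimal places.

80.78 mm²

At z = 10.8 mm: the r=4 cylinder contributes a regular 8-gon of circumradius 4 (area = (8/2)·4.000²·sin(360°/8) = 45.25 mm²); the cone at (12.5, 16): at t=0.353 of its height the radius interpolates to r₁+(r₂−r₁)t = 2.647, giving a regular 8-gon of that circumradius (area = (8/2)·2.647²·sin(360°/8) = 19.81 mm²); the cylinder at (14.5, 3) does not reach this height (z outside [16, 39.5]); the cube at (7.5, 0.5) does not reach this height (z outside [12.5, 23.5]); Taking the intersection: at least one operand is absent at this height, so nothing remains; the r=6.5 sphere at (6, 12) slices to a regular 8-gon of circumradius 5.344 (√(r²−h²) with h=3.7 from center) (area = (8/2)·5.344²·sin(360°/8) = 80.78 mm²); Combining (union): only the r=6.5 sphere at (6, 12) is present, so the union is just that shape — area = 80.78 mm². Overall, the cross-section is a single solid region. Net area = 80.78 mm².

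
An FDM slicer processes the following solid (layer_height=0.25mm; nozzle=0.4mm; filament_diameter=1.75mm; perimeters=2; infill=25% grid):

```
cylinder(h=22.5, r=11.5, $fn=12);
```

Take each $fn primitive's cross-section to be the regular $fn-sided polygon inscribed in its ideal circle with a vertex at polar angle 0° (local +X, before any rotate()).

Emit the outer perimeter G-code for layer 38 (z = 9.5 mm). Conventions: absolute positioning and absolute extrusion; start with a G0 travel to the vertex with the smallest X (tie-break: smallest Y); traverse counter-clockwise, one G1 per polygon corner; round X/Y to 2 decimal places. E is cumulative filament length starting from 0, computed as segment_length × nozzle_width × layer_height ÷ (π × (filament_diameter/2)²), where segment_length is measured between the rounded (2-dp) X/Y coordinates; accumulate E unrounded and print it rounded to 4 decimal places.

At z = 9.5 mm: the cylinder: section is a regular 12-gon, circumradius r=11.5. The outline is a single polygon with 12 vertices. Extrusion per mm of travel: 0.4 × 0.25 / (π × 0.875²) = 0.041575. Accumulating E over each segment gives final E = 2.9700.

G0 X-11.50 Y0.00 Z9.50
G1 X-9.96 Y-5.75 E0.2475
G1 X-5.75 Y-9.96 E0.4950
G1 X0.00 Y-11.50 E0.7425
G1 X5.75 Y-9.96 E0.9900
G1 X9.96 Y-5.75 E1.2375
G1 X11.50 Y0.00 E1.4850
G1 X9.96 Y5.75 E1.7325
G1 X5.75 Y9.96 E1.9800
G1 X0.00 Y11.50 E2.2275
G1 X-5.75 Y9.96 E2.4750
G1 X-9.96 Y5.75 E2.7225
G1 X-11.50 Y0.00 E2.9700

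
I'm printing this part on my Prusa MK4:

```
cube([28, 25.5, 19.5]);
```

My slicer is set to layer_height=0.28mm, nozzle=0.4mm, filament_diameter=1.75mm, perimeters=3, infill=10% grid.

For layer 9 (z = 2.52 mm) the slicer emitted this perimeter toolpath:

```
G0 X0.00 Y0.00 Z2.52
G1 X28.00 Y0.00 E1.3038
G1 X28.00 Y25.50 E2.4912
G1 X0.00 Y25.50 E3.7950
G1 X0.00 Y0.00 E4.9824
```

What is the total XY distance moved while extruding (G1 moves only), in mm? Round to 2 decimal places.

107.00 mm

Sum the Euclidean lengths of each G1 segment: total = 107.00 mm.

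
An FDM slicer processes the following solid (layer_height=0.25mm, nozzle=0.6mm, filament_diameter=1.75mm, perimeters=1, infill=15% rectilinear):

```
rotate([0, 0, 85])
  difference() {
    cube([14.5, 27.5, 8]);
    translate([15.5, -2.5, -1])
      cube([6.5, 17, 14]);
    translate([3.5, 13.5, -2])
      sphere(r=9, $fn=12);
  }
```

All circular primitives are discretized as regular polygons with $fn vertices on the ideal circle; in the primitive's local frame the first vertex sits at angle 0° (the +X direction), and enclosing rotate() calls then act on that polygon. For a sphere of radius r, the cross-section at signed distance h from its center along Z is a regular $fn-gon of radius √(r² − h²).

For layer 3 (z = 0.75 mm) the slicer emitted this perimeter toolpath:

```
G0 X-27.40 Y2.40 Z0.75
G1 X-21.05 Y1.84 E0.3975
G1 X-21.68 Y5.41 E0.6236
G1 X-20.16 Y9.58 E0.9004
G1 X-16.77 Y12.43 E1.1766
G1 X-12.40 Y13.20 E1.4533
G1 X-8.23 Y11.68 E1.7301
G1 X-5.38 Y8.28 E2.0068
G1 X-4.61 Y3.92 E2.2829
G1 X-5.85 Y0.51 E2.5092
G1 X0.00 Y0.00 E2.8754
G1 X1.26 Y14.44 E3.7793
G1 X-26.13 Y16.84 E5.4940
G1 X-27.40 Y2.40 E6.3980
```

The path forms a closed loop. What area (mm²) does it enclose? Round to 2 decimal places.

Apply the shoelace formula to the sequence of (X, Y) vertices; enclosed area = 231.86 mm².

231.86 mm²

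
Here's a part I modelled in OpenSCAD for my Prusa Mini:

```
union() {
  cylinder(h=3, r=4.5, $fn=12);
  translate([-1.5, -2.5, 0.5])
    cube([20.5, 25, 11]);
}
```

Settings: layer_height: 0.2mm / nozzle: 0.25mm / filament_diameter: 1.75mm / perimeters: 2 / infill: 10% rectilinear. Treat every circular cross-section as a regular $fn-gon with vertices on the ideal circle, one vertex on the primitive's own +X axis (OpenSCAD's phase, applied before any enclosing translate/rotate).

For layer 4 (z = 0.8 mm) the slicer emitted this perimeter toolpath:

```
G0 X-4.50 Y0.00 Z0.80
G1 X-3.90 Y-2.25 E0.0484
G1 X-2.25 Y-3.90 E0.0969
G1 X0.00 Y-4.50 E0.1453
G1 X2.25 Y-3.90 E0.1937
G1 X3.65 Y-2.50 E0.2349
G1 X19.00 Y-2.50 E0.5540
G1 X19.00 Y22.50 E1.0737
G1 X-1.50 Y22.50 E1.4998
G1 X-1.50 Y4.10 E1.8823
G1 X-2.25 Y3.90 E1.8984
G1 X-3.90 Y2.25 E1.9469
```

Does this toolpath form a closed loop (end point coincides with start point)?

Start point (G0): (-4.50, 0.00). End point (last G1): the path does not return to the start — open.

no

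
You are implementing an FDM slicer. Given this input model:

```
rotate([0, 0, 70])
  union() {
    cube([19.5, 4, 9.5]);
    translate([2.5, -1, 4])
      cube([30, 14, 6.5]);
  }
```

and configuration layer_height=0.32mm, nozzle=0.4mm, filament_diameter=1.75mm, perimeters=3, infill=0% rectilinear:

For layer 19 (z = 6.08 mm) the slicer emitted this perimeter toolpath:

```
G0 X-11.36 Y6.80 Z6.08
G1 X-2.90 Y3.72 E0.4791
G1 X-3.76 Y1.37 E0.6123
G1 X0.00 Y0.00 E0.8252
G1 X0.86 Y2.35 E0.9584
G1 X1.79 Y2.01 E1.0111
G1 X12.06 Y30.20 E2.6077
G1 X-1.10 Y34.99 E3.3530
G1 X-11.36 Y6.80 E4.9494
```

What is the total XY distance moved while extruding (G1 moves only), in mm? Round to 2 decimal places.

Sum the Euclidean lengths of each G1 segment: total = 93.01 mm.

93.01 mm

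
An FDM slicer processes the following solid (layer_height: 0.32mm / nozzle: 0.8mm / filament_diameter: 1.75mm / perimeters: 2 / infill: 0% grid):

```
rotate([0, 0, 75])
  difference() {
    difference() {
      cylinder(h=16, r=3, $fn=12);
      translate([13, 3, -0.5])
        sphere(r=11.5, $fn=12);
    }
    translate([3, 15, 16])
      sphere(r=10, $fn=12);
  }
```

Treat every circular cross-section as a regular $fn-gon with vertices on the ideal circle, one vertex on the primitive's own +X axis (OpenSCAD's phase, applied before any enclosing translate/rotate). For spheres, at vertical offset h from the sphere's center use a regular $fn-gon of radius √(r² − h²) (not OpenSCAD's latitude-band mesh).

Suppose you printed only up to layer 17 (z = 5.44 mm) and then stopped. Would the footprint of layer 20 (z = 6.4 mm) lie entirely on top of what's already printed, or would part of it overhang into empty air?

entirely on top

Compare the two slices. At z = 5.44: the r=3 cylinder contributes a regular 12-gon of circumradius 3 (area = (12/2)·3.000²·sin(360°/12) = 27.00 mm²); the r=11.5 sphere at (13, 3) contributes a regular 12-gon of circumradius √(11.5²−5.94²) = 9.847 (area = (12/2)·9.847²·sin(360°/12) = 290.90 mm²); Taking the first minus the rest: starting from the r=3 cylinder (27.00 mm²), the r=11.5 sphere at (13, 3) misses the remaining region (no effect) — area = 27.00 mm²; the sphere at (3, 15) is not intersected at this z (|z−center|=10.560 > r=10); After the difference (first − rest): none of the subtracted shapes is present at this height, so that combined region is unchanged — area = 27.00 mm²; (rotated 75° about Z; rotation is an isometry so areas/perimeters/island counts are preserved). At z = 6.4: the cylinder: section is a regular 12-gon, circumradius r=3 (area = (12/2)·3.000²·sin(360°/12) = 27.00 mm²); the r=11.5 sphere at (13, 3) contributes a regular 12-gon of circumradius √(11.5²−6.9²) = 9.200 (area = (12/2)·9.200²·sin(360°/12) = 253.92 mm²); Taking the first minus the rest: starting from the r=3 cylinder (27.00 mm²), the r=11.5 sphere at (13, 3) misses the remaining region (no effect) — area = 27.00 mm²; the sphere at (3, 15): section is a regular 12-gon, circumradius = √(r²−h²) = √(10²−9.6²) = 2.800 (area = (12/2)·2.800²·sin(360°/12) = 23.52 mm²); Taking the first minus the rest: starting from that combined region (27.00 mm²), the r=10 sphere at (3, 15) misses the remaining region (no effect) — area = 27.00 mm²; (whole slice rotated 75° about Z — lengths, areas and connectivity unchanged). Checking containment: the cross-section at z = 6.4 is a subset of the cross-section at z = 5.44.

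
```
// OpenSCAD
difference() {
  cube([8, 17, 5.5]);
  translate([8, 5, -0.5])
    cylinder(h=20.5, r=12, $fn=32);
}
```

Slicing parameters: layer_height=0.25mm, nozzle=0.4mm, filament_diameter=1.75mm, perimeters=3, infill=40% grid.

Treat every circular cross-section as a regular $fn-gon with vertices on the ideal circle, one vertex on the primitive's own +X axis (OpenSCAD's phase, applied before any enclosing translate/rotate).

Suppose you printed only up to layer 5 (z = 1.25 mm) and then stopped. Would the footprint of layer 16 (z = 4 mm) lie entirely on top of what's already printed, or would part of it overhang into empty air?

Compare the two slices. At z = 1.25: the cube is present — its section is the full 8×17 rectangle (area 136.00 mm²); the r=12 cylinder at (8, 5) gives a regular 32-gon of circumradius 12 (constant along its height) (area = (32/2)·12.000²·sin(360°/32) = 449.49 mm²); Subtracting the remaining from the first: starting from the 8×17 cube (136.00 mm²), the r=12 cylinder at (8, 5) partially overlaps it — only the 127.97 mm² overlap (of its 449.49 mm²) is removed, clipping the outline — area = 8.03 mm². At z = 4: the 8×17 cube contributes its full rectangle (area 136.00 mm²); the cylinder at (8, 5): section is a regular 32-gon, circumradius r=12 (area = (32/2)·12.000²·sin(360°/32) = 449.49 mm²); After the difference (first − rest): starting from the 8×17 cube (136.00 mm²), the r=12 cylinder at (8, 5) partially overlaps it — only the 127.97 mm² overlap (of its 449.49 mm²) is removed, clipping the outline — area = 8.03 mm². Checking containment: the cross-section at z = 4 is a subset of the cross-section at z = 1.25.

entirely on top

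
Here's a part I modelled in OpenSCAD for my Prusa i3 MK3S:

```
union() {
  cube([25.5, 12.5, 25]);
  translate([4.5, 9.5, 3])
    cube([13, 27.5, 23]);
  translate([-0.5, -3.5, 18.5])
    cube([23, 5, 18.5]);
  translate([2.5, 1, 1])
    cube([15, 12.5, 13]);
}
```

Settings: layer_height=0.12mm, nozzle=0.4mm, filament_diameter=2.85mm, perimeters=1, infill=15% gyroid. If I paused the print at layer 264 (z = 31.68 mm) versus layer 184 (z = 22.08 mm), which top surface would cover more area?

layer 184 (z = 22.08 mm)

Layer 264 (z = 31.68): the cube is not intersected at this z (z outside [0, 25]); the cube at (4.5, 9.5) is absent (z outside [3, 26]); the cube at (-0.5, -3.5) is present — its section is the full 23×5 rectangle (area 115.00 mm²); the cube at (2.5, 1) is not intersected at this z (z outside [1, 14]); Combining (union): only the 23×5 cube at (-0.5, -3.5) is present, so the union is just that shape — area = 115.00 mm². So its area = 115.00 mm². Layer 184 (z = 22.08): the cube is present — its section is the full 25.5×12.5 rectangle (area 318.75 mm²); the 13×27.5 cube at (4.5, 9.5) contributes its full rectangle (area 357.50 mm²); the 23×5 cube at (-0.5, -3.5) contributes its full rectangle (area 115.00 mm²); the cube at (2.5, 1) does not reach this height (z outside [1, 14]); Combining (union): the regions partially overlap — summed areas 791.25 mm² minus the doubly-counted overlap 72.75 mm² gives 718.50 mm² — area = 718.50 mm². So its area = 718.50 mm². Layer 184 is larger (718.50 vs 115.00 mm²).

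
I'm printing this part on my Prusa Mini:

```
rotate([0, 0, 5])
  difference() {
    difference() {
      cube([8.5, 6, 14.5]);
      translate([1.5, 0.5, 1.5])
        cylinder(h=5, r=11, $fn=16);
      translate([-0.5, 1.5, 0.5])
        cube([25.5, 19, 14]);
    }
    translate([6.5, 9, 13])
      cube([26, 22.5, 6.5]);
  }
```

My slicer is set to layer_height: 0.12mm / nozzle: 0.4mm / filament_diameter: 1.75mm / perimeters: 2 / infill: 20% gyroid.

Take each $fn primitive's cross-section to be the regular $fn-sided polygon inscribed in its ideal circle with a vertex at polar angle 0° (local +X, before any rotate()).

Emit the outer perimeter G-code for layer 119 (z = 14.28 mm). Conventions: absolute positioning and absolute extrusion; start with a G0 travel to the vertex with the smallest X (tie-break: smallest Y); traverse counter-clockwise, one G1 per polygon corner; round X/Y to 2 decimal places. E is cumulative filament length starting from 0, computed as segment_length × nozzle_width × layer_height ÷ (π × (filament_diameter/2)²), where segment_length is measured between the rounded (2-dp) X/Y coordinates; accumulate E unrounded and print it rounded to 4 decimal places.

At z = 14.28 mm: the 8.5×6 cube contributes its full rectangle; the cylinder at (1.5, 0.5) is not intersected at this z (z outside [1.5, 6.5]); the 25.5×19 cube at (-0.5, 1.5) contributes its full rectangle; Subtracting the remaining from the first: starting from the 8.5×6 cube, the 25.5×19 cube at (-0.5, 1.5) partially overlaps it — only the 38.25 mm² overlap (of its 484.50 mm²) is removed, clipping the outline — 1 connected region; the cube at (6.5, 9) (footprint 26×22.5) is included at this height; After the difference (first − rest): starting from that combined region, the 26×22.5 cube at (6.5, 9) misses the remaining region (no effect) — 1 connected region; (rotated 5° about Z; rotation is an isometry so areas/perimeters/island counts are preserved). The outline is a single polygon with 4 vertices. Extrusion per mm of travel: 0.4 × 0.12 / (π × 0.875²) = 0.019956. Accumulating E over each segment gives final E = 0.3993.

G0 X-0.13 Y1.49 Z14.28
G1 X0.00 Y0.00 E0.0298
G1 X8.47 Y0.74 E0.1995
G1 X8.34 Y2.24 E0.2296
G1 X-0.13 Y1.49 E0.3993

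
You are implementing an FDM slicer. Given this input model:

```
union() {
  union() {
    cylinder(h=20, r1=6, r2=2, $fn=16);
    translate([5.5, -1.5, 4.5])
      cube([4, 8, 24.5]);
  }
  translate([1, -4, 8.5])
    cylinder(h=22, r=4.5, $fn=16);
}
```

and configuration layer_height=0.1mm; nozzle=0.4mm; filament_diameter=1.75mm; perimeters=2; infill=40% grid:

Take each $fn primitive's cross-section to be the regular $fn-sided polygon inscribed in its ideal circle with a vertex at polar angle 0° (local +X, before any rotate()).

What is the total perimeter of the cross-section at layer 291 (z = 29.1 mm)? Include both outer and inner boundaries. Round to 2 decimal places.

At z = 29.1 mm: the cone is absent (z outside [0, 20]); the cube at (5.5, -1.5) is not intersected at this z (z outside [4.5, 29]); Combining (union): nothing is present at this height; the r=4.5 cylinder at (1, -4) contributes a regular 16-gon of circumradius 4.5 (perimeter = 2·16·4.500·sin(180°/16) = 28.09 mm); Taking the union: only the r=4.5 cylinder at (1, -4) is present, so the union is just that shape — boundary = 28.09 mm. Overall, the cross-section is a single solid region. Total boundary length (outer) = 28.09 mm.

28.09 mm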